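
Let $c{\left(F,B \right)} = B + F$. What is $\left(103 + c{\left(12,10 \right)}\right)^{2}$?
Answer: $15625$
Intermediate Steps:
$\left(103 + c{\left(12,10 \right)}\right)^{2} = \left(103 + \left(10 + 12\right)\right)^{2} = \left(103 + 22\right)^{2} = 125^{2} = 15625$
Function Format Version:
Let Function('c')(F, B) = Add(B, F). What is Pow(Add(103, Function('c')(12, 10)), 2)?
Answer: 15625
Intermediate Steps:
Pow(Add(103, Function('c')(12, 10)), 2) = Pow(Add(103, Add(10, 12)), 2) = Pow(Add(103, 22), 2) = Pow(125, 2) = 15625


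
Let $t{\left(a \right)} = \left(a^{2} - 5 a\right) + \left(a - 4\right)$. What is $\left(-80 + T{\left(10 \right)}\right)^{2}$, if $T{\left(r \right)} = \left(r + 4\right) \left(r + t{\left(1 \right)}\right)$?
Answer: $1444$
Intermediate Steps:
$t{\left(a \right)} = -4 + a^{2} - 4 a$ ($t{\left(a \right)} = \left(a^{2} - 5 a\right) + \left(-4 + a\right) = -4 + a^{2} - 4 a$)
$T{\left(r \right)} = \left(-7 + r\right) \left(4 + r\right)$ ($T{\left(r \right)} = \left(r + 4\right) \left(r - \left(8 - 1\right)\right) = \left(4 + r\right) \left(r - 7\right) = \left(4 + r\right) \left(-7 + r\right) = \left(-7 + r\right) \left(4 + r\right)$)
$\left(-80 + T{\left(10 \right)}\right)^{2} = \left(-80 - \left(58 - 100\right)\right)^{2} = \left(-80 - -42\right)^{2} = \left(-80 + 42\right)^{2} = \left(-38\right)^{2} = 1444$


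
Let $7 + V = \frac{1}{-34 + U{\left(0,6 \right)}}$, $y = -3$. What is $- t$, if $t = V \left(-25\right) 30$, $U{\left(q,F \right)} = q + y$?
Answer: $- \frac{195000}{37} \approx -5270.3$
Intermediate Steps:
$U{\left(q,F \right)} = -3 + q$ ($U{\left(q,F \right)} = q - 3 = -3 + q$)
$V = - \frac{260}{37}$ ($V = -7 + \frac{1}{-34 + \left(-3 + 0\right)} = -7 + \frac{1}{-34 - 3} = -7 + \frac{1}{-37} = -7 - \frac{1}{37} = - \frac{260}{37} \approx -7.027$)
$t = \frac{195000}{37}$ ($t = \left(- \frac{260}{37}\right) \left(-25\right) 30 = \frac{6500}{37} \cdot 30 = \frac{195000}{37} \approx 5270.3$)
$- t = \left(-1\right) \frac{195000}{37} = - \frac{195000}{37}$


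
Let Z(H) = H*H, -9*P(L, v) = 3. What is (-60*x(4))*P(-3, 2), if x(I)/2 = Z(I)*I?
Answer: 2560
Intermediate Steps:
P(L, v) = -1/3 (P(L, v) = -1/9*3 = -1/3)
Z(H) = H**2
x(I) = 2*I**3 (x(I) = 2*(I**2*I) = 2*I**3)
(-60*x(4))*P(-3, 2) = -120*4**3*(-1/3) = -120*64*(-1/3) = -60*128*(-1/3) = -7680*(-1/3) = 2560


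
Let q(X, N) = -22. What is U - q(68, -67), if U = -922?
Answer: -900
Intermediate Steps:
U - q(68, -67) = -922 - 1*(-22) = -922 + 22 = -900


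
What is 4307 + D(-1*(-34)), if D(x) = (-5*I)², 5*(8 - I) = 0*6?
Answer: 5907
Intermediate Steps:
I = 8 (I = 8 - 0*6 = 8 - ⅕*0 = 8 + 0 = 8)
D(x) = 1600 (D(x) = (-5*8)² = (-40)² = 1600)
4307 + D(-1*(-34)) = 4307 + 1600 = 5907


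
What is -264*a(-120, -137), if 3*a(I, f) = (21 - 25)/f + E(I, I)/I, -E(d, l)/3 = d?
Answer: 35816/137 ≈ 261.43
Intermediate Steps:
E(d, l) = -3*d
a(I, f) = -1 - 4/(3*f) (a(I, f) = ((21 - 25)/f + (-3*I)/I)/3 = (-4/f - 3)/3 = (-3 - 4/f)/3 = -1 - 4/(3*f))
-264*a(-120, -137) = -264*(-4/3 - 1*(-137))/(-137) = -(-264)*(-4/3 + 137)/137 = -(-264)*407/(137*3) = -264*(-407/411) = 35816/137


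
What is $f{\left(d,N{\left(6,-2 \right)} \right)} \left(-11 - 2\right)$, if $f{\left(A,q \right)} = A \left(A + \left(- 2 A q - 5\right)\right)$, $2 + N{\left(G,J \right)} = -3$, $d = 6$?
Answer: $-4758$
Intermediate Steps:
$N{\left(G,J \right)} = -5$ ($N{\left(G,J \right)} = -2 - 3 = -5$)
$f{\left(A,q \right)} = A \left(-5 + A - 2 A q\right)$ ($f{\left(A,q \right)} = A \left(A - \left(5 + 2 A q\right)\right) = A \left(-5 + A - 2 A q\right)$)
$f{\left(d,N{\left(6,-2 \right)} \right)} \left(-11 - 2\right) = 6 \left(-5 + 6 - 12 \left(-5\right)\right) \left(-11 - 2\right) = 6 \left(-5 + 6 + 60\right) \left(-13\right) = 6 \cdot 61 \left(-13\right) = 366 \left(-13\right) = -4758$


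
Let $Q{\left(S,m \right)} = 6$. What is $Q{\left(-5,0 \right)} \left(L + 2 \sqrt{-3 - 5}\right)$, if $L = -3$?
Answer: $-18 + 24 i \sqrt{2} \approx -18.0 + 33.941 i$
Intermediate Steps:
$Q{\left(-5,0 \right)} \left(L + 2 \sqrt{-3 - 5}\right) = 6 \left(-3 + 2 \sqrt{-3 - 5}\right) = 6 \left(-3 + 2 \sqrt{-8}\right) = 6 \left(-3 + 2 \cdot 2 i \sqrt{2}\right) = 6 \left(-3 + 4 i \sqrt{2}\right) = -18 + 24 i \sqrt{2}$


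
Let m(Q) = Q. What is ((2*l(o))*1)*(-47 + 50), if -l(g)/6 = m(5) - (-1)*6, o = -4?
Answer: -396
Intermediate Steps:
l(g) = -66 (l(g) = -6*(5 - (-1)*6) = -6*(5 - 1*(-6)) = -6*(5 + 6) = -6*11 = -66)
((2*l(o))*1)*(-47 + 50) = ((2*(-66))*1)*(-47 + 50) = -132*1*3 = -132*3 = -396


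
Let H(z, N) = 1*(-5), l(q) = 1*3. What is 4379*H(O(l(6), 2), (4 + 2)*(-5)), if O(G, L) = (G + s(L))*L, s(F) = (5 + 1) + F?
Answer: -21895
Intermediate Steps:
s(F) = 6 + F
l(q) = 3
O(G, L) = L*(6 + G + L) (O(G, L) = (G + (6 + L))*L = (6 + G + L)*L = L*(6 + G + L))
H(z, N) = -5
4379*H(O(l(6), 2), (4 + 2)*(-5)) = 4379*(-5) = -21895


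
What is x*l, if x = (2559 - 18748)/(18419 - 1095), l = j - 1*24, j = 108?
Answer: -339969/4331 ≈ -78.497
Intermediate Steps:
l = 84 (l = 108 - 1*24 = 108 - 24 = 84)
x = -16189/17324 ≈ -0.93448
x*l = -16189/17324*84 = -339969/4331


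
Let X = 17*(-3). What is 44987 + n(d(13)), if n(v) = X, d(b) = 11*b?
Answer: 44936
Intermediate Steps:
X = -51
n(v) = -51
44987 + n(d(13)) = 44987 - 51 = 44936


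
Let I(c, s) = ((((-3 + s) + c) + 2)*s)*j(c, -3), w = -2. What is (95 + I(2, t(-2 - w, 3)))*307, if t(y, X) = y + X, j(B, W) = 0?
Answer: 29165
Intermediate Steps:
t(y, X) = X + y
I(c, s) = 0 (I(c, s) = ((((-3 + s) + c) + 2)*s)*0 = (((-3 + c + s) + 2)*s)*0 = ((-1 + c + s)*s)*0 = (s*(-1 + c + s))*0 = 0)
(95 + I(2, t(-2 - w, 3)))*307 = (95 + 0)*307 = 95*307 = 29165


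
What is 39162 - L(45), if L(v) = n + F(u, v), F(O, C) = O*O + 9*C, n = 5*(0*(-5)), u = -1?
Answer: 38756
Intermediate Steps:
n = 0 (n = 5*0 = 0)
F(O, C) = O² + 9*C
L(v) = 1 + 9*v (L(v) = 0 + ((-1)² + 9*v) = 0 + (1 + 9*v) = 1 + 9*v)
39162 - L(45) = 39162 - (1 + 9*45) = 39162 - (1 + 405) = 39162 - 1*406 = 39162 - 406 = 38756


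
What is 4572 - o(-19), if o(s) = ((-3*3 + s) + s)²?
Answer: 2363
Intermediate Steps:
o(s) = (-9 + 2*s)² (o(s) = ((-9 + s) + s)² = (-9 + 2*s)²)
4572 - o(-19) = 4572 - (-9 + 2*(-19))² = 4572 - (-9 - 38)² = 4572 - 1*(-47)² = 4572 - 1*2209 = 4572 - 2209 = 2363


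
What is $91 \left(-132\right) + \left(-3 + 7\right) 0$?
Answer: $-12012$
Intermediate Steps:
$91 \left(-132\right) + \left(-3 + 7\right) 0 = -12012 + 4 \cdot 0 = -12012 + 0 = -12012$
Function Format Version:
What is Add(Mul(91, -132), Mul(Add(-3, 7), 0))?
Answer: -12012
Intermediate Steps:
Add(Mul(91, -132), Mul(Add(-3, 7), 0)) = Add(-12012, Mul(4, 0)) = Add(-12012, 0) = -12012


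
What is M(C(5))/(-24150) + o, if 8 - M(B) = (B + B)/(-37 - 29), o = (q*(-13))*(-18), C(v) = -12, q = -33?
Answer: -48841652/6325 ≈ -7722.0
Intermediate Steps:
o = -7722 (o = -33*(-13)*(-18) = 429*(-18) = -7722)
M(B) = 8 + B/33 (M(B) = 8 - (B + B)/(-37 - 29) = 8 - 2*B/(-66) = 8 - 2*B*(-1)/66 = 8 - (-1)*B/33 = 8 + B/33)
M(C(5))/(-24150) + o = (8 + (1/33)*(-12))/(-24150) - 7722 = (8 - 4/11)*(-1/24150) - 7722 = (84/11)*(-1/24150) - 7722 = -2/6325 - 7722 = -48841652/6325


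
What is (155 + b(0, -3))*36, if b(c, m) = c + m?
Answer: 5472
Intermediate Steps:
(155 + b(0, -3))*36 = (155 + (0 - 3))*36 = (155 - 3)*36 = 152*36 = 5472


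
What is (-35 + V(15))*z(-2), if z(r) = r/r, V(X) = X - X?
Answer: -35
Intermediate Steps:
V(X) = 0
z(r) = 1
(-35 + V(15))*z(-2) = (-35 + 0)*1 = -35*1 = -35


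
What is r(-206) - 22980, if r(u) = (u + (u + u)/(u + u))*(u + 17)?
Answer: 15765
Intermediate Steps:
r(u) = (1 + u)*(17 + u) (r(u) = (u + (2*u)/((2*u)))*(17 + u) = (u + (2*u)*(1/(2*u)))*(17 + u) = (u + 1)*(17 + u) = (1 + u)*(17 + u))
r(-206) - 22980 = (17 + (-206)**2 + 18*(-206)) - 22980 = (17 + 42436 - 3708) - 22980 = 38745 - 22980 = 15765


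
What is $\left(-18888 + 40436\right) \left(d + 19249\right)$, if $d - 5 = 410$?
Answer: $423719872$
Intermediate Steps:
$d = 415$ ($d = 5 + 410 = 415$)
$\left(-18888 + 40436\right) \left(d + 19249\right) = \left(-18888 + 40436\right) \left(415 + 19249\right) = 21548 \cdot 19664 = 423719872$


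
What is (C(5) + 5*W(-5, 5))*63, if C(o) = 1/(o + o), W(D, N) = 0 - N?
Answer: -15687/10 ≈ -1568.7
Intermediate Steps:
W(D, N) = -N
C(o) = 1/(2*o)
(C(5) + 5*W(-5, 5))*63 = ((½)/5 + 5*(-1*5))*63 = ((½)*(⅕) + 5*(-5))*63 = (⅒ - 25)*63 = -249/10*63 = -15687/10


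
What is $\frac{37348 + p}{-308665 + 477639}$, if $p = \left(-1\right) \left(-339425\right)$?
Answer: $\frac{376773}{168974} \approx 2.2298$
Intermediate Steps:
$p = 339425$
$\frac{37348 + p}{-308665 + 477639} = \frac{37348 + 339425}{-308665 + 477639} = \frac{376773}{168974}$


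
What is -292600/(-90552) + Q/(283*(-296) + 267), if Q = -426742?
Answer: 102394049/12274647 ≈ 8.3419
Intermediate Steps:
-292600/(-90552) + Q/(283*(-296) + 267) = -292600/(-90552) - 426742/(283*(-296) + 267) = -292600*(-1/90552) - 426742/(-83768 + 267) = 475/147 - 426742/(-83501) = 475/147 - 426742*(-1/83501) = 475/147 + 426742/83501 = 102394049/12274647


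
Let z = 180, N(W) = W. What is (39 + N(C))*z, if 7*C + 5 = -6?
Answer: 47160/7 ≈ 6737.1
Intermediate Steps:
C = -11/7 (C = -5/7 + (1/7)*(-6) = -5/7 - 6/7 = -11/7 ≈ -1.5714)
(39 + N(C))*z = (39 - 11/7)*180 = (262/7)*180 = 47160/7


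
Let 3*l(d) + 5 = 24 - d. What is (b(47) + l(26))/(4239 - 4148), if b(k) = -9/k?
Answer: -356/12831 ≈ -0.027745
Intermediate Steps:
l(d) = 19/3 - d/3 (l(d) = -5/3 + (24 - d)/3 = -5/3 + (8 - d/3) = 19/3 - d/3)
(b(47) + l(26))/(4239 - 4148) = (-9/47 + (19/3 - ⅓*26))/(4239 - 4148) = (-9*1/47 + (19/3 - 26/3))/91 = (-9/47 - 7/3)*(1/91) = -356/141*1/91 = -356/12831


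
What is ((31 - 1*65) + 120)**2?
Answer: 7396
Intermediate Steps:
((31 - 1*65) + 120)**2 = ((31 - 65) + 120)**2 = (-34 + 120)**2 = 86**2 = 7396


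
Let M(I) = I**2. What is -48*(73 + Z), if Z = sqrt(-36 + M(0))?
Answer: -3504 - 288*I ≈ -3504.0 - 288.0*I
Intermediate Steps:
Z = 6*I (Z = sqrt(-36 + 0**2) = sqrt(-36 + 0) = sqrt(-36) = 6*I ≈ 6.0*I)
-48*(73 + Z) = -48*(73 + 6*I) = -3504 - 288*I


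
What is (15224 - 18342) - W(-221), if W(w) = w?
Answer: -2897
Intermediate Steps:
(15224 - 18342) - W(-221) = (15224 - 18342) - 1*(-221) = -3118 + 221 = -2897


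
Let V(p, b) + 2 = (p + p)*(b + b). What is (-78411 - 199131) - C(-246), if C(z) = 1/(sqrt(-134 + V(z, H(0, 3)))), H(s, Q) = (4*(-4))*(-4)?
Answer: -277542 + I*sqrt(322)/4508 ≈ -2.7754e+5 + 0.0039806*I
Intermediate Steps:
H(s, Q) = 64 (H(s, Q) = -16*(-4) = 64)
V(p, b) = -2 + 4*b*p (V(p, b) = -2 + (p + p)*(b + b) = -2 + (2*p)*(2*b) = -2 + 4*b*p)
C(z) = 1/sqrt(-136 + 256*z) (C(z) = 1/(sqrt(-134 + (-2 + 4*64*z))) = 1/(sqrt(-134 + (-2 + 256*z))) = 1/(sqrt(-136 + 256*z)) = 1/sqrt(-136 + 256*z))
(-78411 - 199131) - C(-246) = (-78411 - 199131) - sqrt(2)/(4*sqrt(-17 + 32*(-246))) = -277542 - sqrt(2)/(4*sqrt(-17 - 7872)) = -277542 - sqrt(2)/(4*sqrt(-7889)) = -277542 - sqrt(2)*(-I*sqrt(161)/1127)/4 = -277542 - (-1)*I*sqrt(322)/4508 = -277542 + I*sqrt(322)/4508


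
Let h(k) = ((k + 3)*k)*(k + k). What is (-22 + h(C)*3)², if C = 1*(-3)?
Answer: 484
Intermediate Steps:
C = -3
h(k) = 2*k²*(3 + k) (h(k) = ((3 + k)*k)*(2*k) = (k*(3 + k))*(2*k) = 2*k²*(3 + k))
(-22 + h(C)*3)² = (-22 + (2*(-3)²*(3 - 3))*3)² = (-22 + (2*9*0)*3)² = (-22 + 0*3)² = (-22 + 0)² = (-22)² = 484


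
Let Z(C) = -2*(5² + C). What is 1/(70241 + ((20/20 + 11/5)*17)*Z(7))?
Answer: 5/333797 ≈ 1.4979e-5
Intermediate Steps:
Z(C) = -50 - 2*C (Z(C) = -2*(25 + C) = -50 - 2*C)
1/(70241 + ((20/20 + 11/5)*17)*Z(7)) = 1/(70241 + ((20/20 + 11/5)*17)*(-50 - 2*7)) = 1/(70241 + ((20*(1/20) + 11*(⅕))*17)*(-50 - 14)) = 1/(70241 + ((1 + 11/5)*17)*(-64)) = 1/(70241 + ((16/5)*17)*(-64)) = 1/(70241 + (272/5)*(-64)) = 1/(70241 - 17408/5) = 1/(333797/5) = 5/333797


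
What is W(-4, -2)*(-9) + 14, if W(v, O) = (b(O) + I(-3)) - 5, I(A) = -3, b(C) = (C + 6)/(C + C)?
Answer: 95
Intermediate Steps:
b(C) = (6 + C)/(2*C) (b(C) = (6 + C)/((2*C)) = (6 + C)*(1/(2*C)) = (6 + C)/(2*C))
W(v, O) = -8 + (6 + O)/(2*O) (W(v, O) = ((6 + O)/(2*O) - 3) - 5 = (-3 + (6 + O)/(2*O)) - 5 = -8 + (6 + O)/(2*O))
W(-4, -2)*(-9) + 14 = (-15/2 + 3/(-2))*(-9) + 14 = (-15/2 + 3*(-½))*(-9) + 14 = (-15/2 - 3/2)*(-9) + 14 = -9*(-9) + 14 = 81 + 14 = 95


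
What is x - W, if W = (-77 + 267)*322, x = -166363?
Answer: -227543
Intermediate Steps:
W = 61180 (W = 190*322 = 61180)
x - W = -166363 - 1*61180 = -166363 - 61180 = -227543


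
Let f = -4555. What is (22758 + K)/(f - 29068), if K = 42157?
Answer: -64915/33623 ≈ -1.9307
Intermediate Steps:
(22758 + K)/(f - 29068) = (22758 + 42157)/(-4555 - 29068) = 64915/(-33623) = 64915*(-1/33623) = -64915/33623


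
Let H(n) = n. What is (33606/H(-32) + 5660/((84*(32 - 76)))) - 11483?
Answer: -46328321/3696 ≈ -12535.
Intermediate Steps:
(33606/H(-32) + 5660/((84*(32 - 76)))) - 11483 = (33606/(-32) + 5660/((84*(32 - 76)))) - 11483 = (33606*(-1/32) + 5660/((84*(-44)))) - 11483 = (-16803/16 + 5660/(-3696)) - 11483 = (-16803/16 + 5660*(-1/3696)) - 11483 = (-16803/16 - 1415/924) - 11483 = -3887153/3696 - 11483 = -46328321/3696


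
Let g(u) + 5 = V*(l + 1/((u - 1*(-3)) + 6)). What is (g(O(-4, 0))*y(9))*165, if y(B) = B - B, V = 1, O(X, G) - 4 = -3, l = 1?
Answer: 0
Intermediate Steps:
O(X, G) = 1 (O(X, G) = 4 - 3 = 1)
y(B) = 0
g(u) = -4 + 1/(9 + u) (g(u) = -5 + 1*(1 + 1/((u - 1*(-3)) + 6)) = -5 + 1*(1 + 1/((u + 3) + 6)) = -5 + 1*(1 + 1/((3 + u) + 6)) = -5 + 1*(1 + 1/(9 + u)) = -5 + (1 + 1/(9 + u)) = -4 + 1/(9 + u))
(g(O(-4, 0))*y(9))*165 = (((-35 - 4*1)/(9 + 1))*0)*165 = (((-35 - 4)/10)*0)*165 = (((⅒)*(-39))*0)*165 = -39/10*0*165 = 0*165 = 0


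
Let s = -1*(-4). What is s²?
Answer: 16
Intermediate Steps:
s = 4
s² = 4² = 16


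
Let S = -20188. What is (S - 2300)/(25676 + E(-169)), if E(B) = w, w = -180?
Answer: -2811/3187 ≈ -0.88202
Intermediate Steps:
E(B) = -180
(S - 2300)/(25676 + E(-169)) = (-20188 - 2300)/(25676 - 180) = -22488/25496 = -22488*1/25496 = -2811/3187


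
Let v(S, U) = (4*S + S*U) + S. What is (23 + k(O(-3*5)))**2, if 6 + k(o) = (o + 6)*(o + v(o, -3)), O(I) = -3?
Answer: 100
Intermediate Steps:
v(S, U) = 5*S + S*U
k(o) = -6 + 3*o*(6 + o) (k(o) = -6 + (o + 6)*(o + o*(5 - 3)) = -6 + (6 + o)*(o + o*2) = -6 + (6 + o)*(o + 2*o) = -6 + (6 + o)*(3*o) = -6 + 3*o*(6 + o))
(23 + k(O(-3*5)))**2 = (23 + (-6 + 3*(-3)**2 + 18*(-3)))**2 = (23 + (-6 + 3*9 - 54))**2 = (23 + (-6 + 27 - 54))**2 = (23 - 33)**2 = (-10)**2 = 100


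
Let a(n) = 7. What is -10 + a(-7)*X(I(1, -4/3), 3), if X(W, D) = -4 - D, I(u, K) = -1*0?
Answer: -59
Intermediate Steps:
I(u, K) = 0
-10 + a(-7)*X(I(1, -4/3), 3) = -10 + 7*(-4 - 1*3) = -10 + 7*(-4 - 3) = -10 + 7*(-7) = -10 - 49 = -59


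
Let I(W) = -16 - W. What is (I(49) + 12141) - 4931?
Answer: 7145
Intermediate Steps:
(I(49) + 12141) - 4931 = ((-16 - 1*49) + 12141) - 4931 = ((-16 - 49) + 12141) - 4931 = (-65 + 12141) - 4931 = 12076 - 4931 = 7145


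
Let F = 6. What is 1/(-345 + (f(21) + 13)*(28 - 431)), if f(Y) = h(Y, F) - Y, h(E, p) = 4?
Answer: 1/1267 ≈ 0.00078927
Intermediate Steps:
f(Y) = 4 - Y
1/(-345 + (f(21) + 13)*(28 - 431)) = 1/(-345 + ((4 - 1*21) + 13)*(28 - 431)) = 1/(-345 + ((4 - 21) + 13)*(-403)) = 1/(-345 + (-17 + 13)*(-403)) = 1/(-345 - 4*(-403)) = 1/(-345 + 1612) = 1/1267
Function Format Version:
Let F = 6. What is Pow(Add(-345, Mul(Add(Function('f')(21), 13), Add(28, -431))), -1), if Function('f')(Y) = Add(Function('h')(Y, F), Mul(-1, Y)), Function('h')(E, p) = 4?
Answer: Rational(1, 1267) ≈ 0.00078927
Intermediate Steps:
Function('f')(Y) = Add(4, Mul(-1, Y))
Pow(Add(-345, Mul(Add(Function('f')(21), 13), Add(28, -431))), -1) = Pow(Add(-345, Mul(Add(Add(4, Mul(-1, 21)), 13), Add(28, -431))), -1) = Pow(Add(-345, Mul(Add(Add(4, -21), 13), -403)), -1) = Pow(Add(-345, Mul(Add(-17, 13), -403)), -1) = Pow(Add(-345, Mul(-4, -403)), -1) = Pow(Add(-345, 1612), -1) = Pow(1267, -1) = Rational(1, 1267)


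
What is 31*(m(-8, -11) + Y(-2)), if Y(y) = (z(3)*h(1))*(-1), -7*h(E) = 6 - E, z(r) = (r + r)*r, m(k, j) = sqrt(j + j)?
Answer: 2790/7 + 31*I*sqrt(22) ≈ 398.57 + 145.4*I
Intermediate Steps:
m(k, j) = sqrt(2)*sqrt(j) (m(k, j) = sqrt(2*j) = sqrt(2)*sqrt(j))
z(r) = 2*r**2 (z(r) = (2*r)*r = 2*r**2)
h(E) = -6/7 + E/7 (h(E) = -(6 - E)/7 = -6/7 + E/7)
Y(y) = 90/7 (Y(y) = ((2*3**2)*(-6/7 + (1/7)*1))*(-1) = ((2*9)*(-6/7 + 1/7))*(-1) = (18*(-5/7))*(-1) = -90/7*(-1) = 90/7)
31*(m(-8, -11) + Y(-2)) = 31*(sqrt(2)*sqrt(-11) + 90/7) = 31*(sqrt(2)*(I*sqrt(11)) + 90/7) = 31*(I*sqrt(22) + 90/7) = 31*(90/7 + I*sqrt(22)) = 2790/7 + 31*I*sqrt(22)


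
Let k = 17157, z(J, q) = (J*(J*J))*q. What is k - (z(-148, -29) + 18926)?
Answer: -94013737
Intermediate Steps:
z(J, q) = q*J**3 (z(J, q) = (J*J**2)*q = J**3*q = q*J**3)
k - (z(-148, -29) + 18926) = 17157 - (-29*(-148)**3 + 18926) = 17157 - (-29*(-3241792) + 18926) = 17157 - (94011968 + 18926) = 17157 - 1*94030894 = 17157 - 94030894 = -94013737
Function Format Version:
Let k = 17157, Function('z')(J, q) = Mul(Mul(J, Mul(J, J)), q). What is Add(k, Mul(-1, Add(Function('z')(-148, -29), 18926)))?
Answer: -94013737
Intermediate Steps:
Function('z')(J, q) = Mul(q, Pow(J, 3)) (Function('z')(J, q) = Mul(Mul(J, Pow(J, 2)), q) = Mul(Pow(J, 3), q) = Mul(q, Pow(J, 3)))
Add(k, Mul(-1, Add(Function('z')(-148, -29), 18926))) = Add(17157, Mul(-1, Add(Mul(-29, Pow(-148, 3)), 18926))) = Add(17157, Mul(-1, Add(Mul(-29, -3241792), 18926))) = Add(17157, Mul(-1, Add(94011968, 18926))) = Add(17157, Mul(-1, 94030894)) = Add(17157, -94030894) = -94013737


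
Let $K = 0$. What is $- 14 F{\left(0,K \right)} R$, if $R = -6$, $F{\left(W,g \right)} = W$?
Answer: $0$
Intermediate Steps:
$- 14 F{\left(0,K \right)} R = \left(-14\right) 0 \left(-6\right) = 0 \left(-6\right) = 0$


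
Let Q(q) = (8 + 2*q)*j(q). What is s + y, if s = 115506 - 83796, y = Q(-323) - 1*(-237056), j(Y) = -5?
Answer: 271956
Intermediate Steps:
Q(q) = -40 - 10*q (Q(q) = (8 + 2*q)*(-5) = -40 - 10*q)
y = 240246 (y = (-40 - 10*(-323)) - 1*(-237056) = (-40 + 3230) + 237056 = 3190 + 237056 = 240246)
s = 31710
s + y = 31710 + 240246 = 271956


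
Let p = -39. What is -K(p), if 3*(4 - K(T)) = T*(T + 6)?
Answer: 425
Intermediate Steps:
K(T) = 4 - T*(6 + T)/3 (K(T) = 4 - T*(T + 6)/3 = 4 - T*(6 + T)/3)
-K(p) = -(4 - 2*(-39) - 1/3*(-39)**2) = -(4 + 78 - 1/3*1521) = -(4 + 78 - 507) = -1*(-425) = 425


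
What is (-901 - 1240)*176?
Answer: -376816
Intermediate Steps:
(-901 - 1240)*176 = -2141*176 = -376816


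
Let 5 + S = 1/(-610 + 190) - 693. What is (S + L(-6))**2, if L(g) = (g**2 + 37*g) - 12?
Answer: 141617495041/176400 ≈ 8.0282e+5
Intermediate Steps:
L(g) = -12 + g**2 + 37*g
S = -293161/420 (S = -5 + (1/(-610 + 190) - 693) = -5 + (1/(-420) - 693) = -5 + (-1/420 - 693) = -5 - 291061/420 = -293161/420 ≈ -698.00)
(S + L(-6))**2 = (-293161/420 + (-12 + (-6)**2 + 37*(-6)))**2 = (-293161/420 + (-12 + 36 - 222))**2 = (-293161/420 - 198)**2 = (-376321/420)**2 = 141617495041/176400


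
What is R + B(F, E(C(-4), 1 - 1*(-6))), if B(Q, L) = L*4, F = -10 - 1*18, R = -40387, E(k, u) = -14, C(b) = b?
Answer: -40443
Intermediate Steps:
F = -28 (F = -10 - 18 = -28)
B(Q, L) = 4*L
R + B(F, E(C(-4), 1 - 1*(-6))) = -40387 + 4*(-14) = -40387 - 56 = -40443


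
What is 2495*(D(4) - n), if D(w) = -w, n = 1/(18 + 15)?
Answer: -331835/33 ≈ -10056.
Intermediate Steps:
n = 1/33 ≈ 0.030303
2495*(D(4) - n) = 2495*(-1*4 - 1*1/33) = 2495*(-4 - 1/33) = 2495*(-133/33) = -331835/33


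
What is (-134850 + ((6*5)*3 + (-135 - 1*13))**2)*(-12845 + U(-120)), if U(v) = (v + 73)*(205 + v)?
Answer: 2214224240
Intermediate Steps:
U(v) = (73 + v)*(205 + v)
(-134850 + ((6*5)*3 + (-135 - 1*13))**2)*(-12845 + U(-120)) = (-134850 + ((6*5)*3 + (-135 - 1*13))**2)*(-12845 + (14965 + (-120)**2 + 278*(-120))) = (-134850 + (30*3 + (-135 - 13))**2)*(-12845 + (14965 + 14400 - 33360)) = (-134850 + (90 - 148)**2)*(-12845 - 3995) = (-134850 + (-58)**2)*(-16840) = (-134850 + 3364)*(-16840) = -131486*(-16840) = 2214224240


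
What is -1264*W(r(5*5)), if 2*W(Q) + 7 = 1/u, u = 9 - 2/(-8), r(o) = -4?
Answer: 161160/37 ≈ 4355.7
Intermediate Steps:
u = 37/4 (u = 9 - 2*(-1)/8 = 9 - 1*(-1/4) = 9 + 1/4 = 37/4 ≈ 9.2500)
W(Q) = -255/74 (W(Q) = -7/2 + 1/(2*(37/4)) = -7/2 + (1/2)*(4/37) = -7/2 + 2/37 = -255/74)
-1264*W(r(5*5)) = -1264*(-255/74) = 161160/37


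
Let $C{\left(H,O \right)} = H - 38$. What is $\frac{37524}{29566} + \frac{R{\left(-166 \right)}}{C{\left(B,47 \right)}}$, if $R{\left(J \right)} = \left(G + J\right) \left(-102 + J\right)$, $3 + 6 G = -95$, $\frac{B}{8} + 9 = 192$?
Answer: $\frac{1123696252}{31620837} \approx 35.537$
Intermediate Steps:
$B = 1464$ ($B = -72 + 8 \cdot 192 = -72 + 1536 = 1464$)
$C{\left(H,O \right)} = -38 + H$ ($C{\left(H,O \right)} = H - 38 = -38 + H$)
$G = - \frac{49}{3}$ ($G = - \frac{1}{2} + \frac{1}{6} \left(-95\right) = - \frac{1}{2} - \frac{95}{6} = - \frac{49}{3} \approx -16.333$)
$R{\left(J \right)} = \left(-102 + J\right) \left(- \frac{49}{3} + J\right)$ ($R{\left(J \right)} = \left(- \frac{49}{3} + J\right) \left(-102 + J\right) = \left(-102 + J\right) \left(- \frac{49}{3} + J\right)$)
$\frac{37524}{29566} + \frac{R{\left(-166 \right)}}{C{\left(B,47 \right)}} = \frac{37524}{29566} + \frac{1666 + \left(-166\right)^{2} - - \frac{58930}{3}}{-38 + 1464} = 37524 \cdot \frac{1}{29566} + \frac{1666 + 27556 + \frac{58930}{3}}{1426} = \frac{18762}{14783} + \frac{146596}{3} \cdot \frac{1}{1426} = \frac{18762}{14783} + \frac{73298}{2139} = \frac{1123696252}{31620837}$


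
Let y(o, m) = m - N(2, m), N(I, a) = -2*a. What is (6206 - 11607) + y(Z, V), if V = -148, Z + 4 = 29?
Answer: -5845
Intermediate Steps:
Z = 25 (Z = -4 + 29 = 25)
y(o, m) = 3*m (y(o, m) = m - (-2)*m = m + 2*m = 3*m)
(6206 - 11607) + y(Z, V) = (6206 - 11607) + 3*(-148) = -5401 - 444 = -5845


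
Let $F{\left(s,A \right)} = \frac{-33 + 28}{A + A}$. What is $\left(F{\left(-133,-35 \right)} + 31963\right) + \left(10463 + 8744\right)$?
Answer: $\frac{716381}{14} \approx 51170.0$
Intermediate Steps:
$F{\left(s,A \right)} = - \frac{5}{2 A}$
$\left(F{\left(-133,-35 \right)} + 31963\right) + \left(10463 + 8744\right) = \left(- \frac{5}{2 \left(-35\right)} + 31963\right) + \left(10463 + 8744\right) = \left(\left(- \frac{5}{2}\right) \left(- \frac{1}{35}\right) + 31963\right) + 19207 = \left(\frac{1}{14} + 31963\right) + 19207 = \frac{447483}{14} + 19207 = \frac{716381}{14}$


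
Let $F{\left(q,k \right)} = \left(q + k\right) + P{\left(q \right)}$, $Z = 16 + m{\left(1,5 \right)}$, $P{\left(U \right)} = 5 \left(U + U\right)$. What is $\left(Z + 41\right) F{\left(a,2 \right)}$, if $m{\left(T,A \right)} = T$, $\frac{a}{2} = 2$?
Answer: $2668$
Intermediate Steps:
$a = 4$ ($a = 2 \cdot 2 = 4$)
$P{\left(U \right)} = 10 U$ ($P{\left(U \right)} = 5 \cdot 2 U = 10 U$)
$Z = 17$ ($Z = 16 + 1 = 17$)
$F{\left(q,k \right)} = k + 11 q$ ($F{\left(q,k \right)} = \left(q + k\right) + 10 q = \left(k + q\right) + 10 q = k + 11 q$)
$\left(Z + 41\right) F{\left(a,2 \right)} = \left(17 + 41\right) \left(2 + 11 \cdot 4\right) = 58 \left(2 + 44\right) = 58 \cdot 46 = 2668$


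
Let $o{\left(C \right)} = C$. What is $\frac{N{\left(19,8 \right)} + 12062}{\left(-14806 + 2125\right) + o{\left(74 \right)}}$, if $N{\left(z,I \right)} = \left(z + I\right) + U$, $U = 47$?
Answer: $- \frac{12136}{12607} \approx -0.96264$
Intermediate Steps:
$N{\left(z,I \right)} = 47 + I + z$ ($N{\left(z,I \right)} = \left(z + I\right) + 47 = \left(I + z\right) + 47 = 47 + I + z$)
$\frac{N{\left(19,8 \right)} + 12062}{\left(-14806 + 2125\right) + o{\left(74 \right)}} = \frac{\left(47 + 8 + 19\right) + 12062}{\left(-14806 + 2125\right) + 74} = \frac{74 + 12062}{-12681 + 74} = \frac{12136}{-12607} = 12136 \left(- \frac{1}{12607}\right) = - \frac{12136}{12607}$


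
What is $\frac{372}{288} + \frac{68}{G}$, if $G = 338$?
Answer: $\frac{6055}{4056} \approx 1.4928$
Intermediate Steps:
$\frac{372}{288} + \frac{68}{G} = \frac{372}{288} + \frac{68}{338} = 372 \cdot \frac{1}{288} + 68 \cdot \frac{1}{338} = \frac{31}{24} + \frac{34}{169} = \frac{6055}{4056}$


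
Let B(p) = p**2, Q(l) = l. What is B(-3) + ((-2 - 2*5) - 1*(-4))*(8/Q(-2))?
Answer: 41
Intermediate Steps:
B(-3) + ((-2 - 2*5) - 1*(-4))*(8/Q(-2)) = (-3)**2 + ((-2 - 2*5) - 1*(-4))*(8/(-2)) = 9 + ((-2 - 10) + 4)*(8*(-1/2)) = 9 + (-12 + 4)*(-4) = 9 - 8*(-4) = 9 + 32 = 41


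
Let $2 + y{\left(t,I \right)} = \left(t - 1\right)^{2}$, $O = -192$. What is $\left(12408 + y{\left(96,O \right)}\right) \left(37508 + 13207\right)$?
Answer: $1086873165$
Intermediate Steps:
$y{\left(t,I \right)} = -2 + \left(-1 + t\right)^{2}$ ($y{\left(t,I \right)} = -2 + \left(t - 1\right)^{2} = -2 + \left(-1 + t\right)^{2}$)
$\left(12408 + y{\left(96,O \right)}\right) \left(37508 + 13207\right) = \left(12408 - \left(2 - \left(-1 + 96\right)^{2}\right)\right) \left(37508 + 13207\right) = \left(12408 - \left(2 - 95^{2}\right)\right) 50715 = \left(12408 + \left(-2 + 9025\right)\right) 50715 = \left(12408 + 9023\right) 50715 = 21431 \cdot 50715 = 1086873165$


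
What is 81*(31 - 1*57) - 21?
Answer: -2127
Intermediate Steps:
81*(31 - 1*57) - 21 = 81*(31 - 57) - 21 = 81*(-26) - 21 = -2106 - 21 = -2127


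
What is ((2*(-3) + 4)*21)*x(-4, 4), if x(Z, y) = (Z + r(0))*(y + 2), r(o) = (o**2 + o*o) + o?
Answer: 1008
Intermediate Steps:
r(o) = o + 2*o**2 (r(o) = (o**2 + o**2) + o = 2*o**2 + o = o + 2*o**2)
x(Z, y) = Z*(2 + y) (x(Z, y) = (Z + 0*(1 + 2*0))*(y + 2) = (Z + 0*(1 + 0))*(2 + y) = (Z + 0*1)*(2 + y) = (Z + 0)*(2 + y) = Z*(2 + y))
((2*(-3) + 4)*21)*x(-4, 4) = ((2*(-3) + 4)*21)*(-4*(2 + 4)) = ((-6 + 4)*21)*(-4*6) = -2*21*(-24) = -42*(-24) = 1008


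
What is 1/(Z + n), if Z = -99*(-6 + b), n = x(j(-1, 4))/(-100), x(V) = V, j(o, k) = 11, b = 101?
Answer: -100/940511 ≈ -0.00010633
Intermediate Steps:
n = -11/100 (n = 11/(-100) = 11*(-1/100) = -11/100 ≈ -0.11000)
Z = -9405 (Z = -99*(-6 + 101) = -99*95 = -9405)
1/(Z + n) = 1/(-9405 - 11/100) = 1/(-940511/100) = -100/940511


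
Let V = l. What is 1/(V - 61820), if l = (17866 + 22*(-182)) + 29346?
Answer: -1/18612 ≈ -5.3729e-5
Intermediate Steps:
l = 43208 (l = (17866 - 4004) + 29346 = 13862 + 29346 = 43208)
V = 43208
1/(V - 61820) = 1/(43208 - 61820) = 1/(-18612) = -1/18612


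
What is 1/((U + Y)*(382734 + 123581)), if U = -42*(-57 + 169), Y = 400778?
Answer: 1/200538207310 ≈ 4.9866e-12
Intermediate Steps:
U = -4704 (U = -42*112 = -4704)
1/((U + Y)*(382734 + 123581)) = 1/((-4704 + 400778)*(382734 + 123581)) = 1/(396074*506315) = 1/200538207310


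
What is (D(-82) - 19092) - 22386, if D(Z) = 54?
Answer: -41424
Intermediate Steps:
(D(-82) - 19092) - 22386 = (54 - 19092) - 22386 = -19038 - 22386 = -41424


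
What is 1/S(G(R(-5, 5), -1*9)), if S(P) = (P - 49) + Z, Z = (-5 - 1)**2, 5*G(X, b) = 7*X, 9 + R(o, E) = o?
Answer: -5/163 ≈ -0.030675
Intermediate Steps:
R(o, E) = -9 + o
G(X, b) = 7*X/5 (G(X, b) = (7*X)/5 = 7*X/5)
Z = 36 (Z = (-6)**2 = 36)
S(P) = -13 + P (S(P) = (P - 49) + 36 = (-49 + P) + 36 = -13 + P)
1/S(G(R(-5, 5), -1*9)) = 1/(-13 + 7*(-9 - 5)/5) = 1/(-13 + (7/5)*(-14)) = 1/(-13 - 98/5) = 1/(-163/5) = -5/163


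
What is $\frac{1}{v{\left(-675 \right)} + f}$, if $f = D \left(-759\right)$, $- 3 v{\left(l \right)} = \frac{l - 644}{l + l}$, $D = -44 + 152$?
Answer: $- \frac{4050}{331987919} \approx -1.2199 \cdot 10^{-5}$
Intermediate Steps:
$D = 108$
$v{\left(l \right)} = - \frac{-644 + l}{6 l}$ ($v{\left(l \right)} = - \frac{\left(l - 644\right) \frac{1}{l + l}}{3} = - \frac{\left(-644 + l\right) \frac{1}{2 l}}{3} = - \frac{\frac{1}{2} \frac{1}{l} \left(-644 + l\right)}{3} = - \frac{-644 + l}{6 l}$)
$f = -81972$ ($f = 108 \left(-759\right) = -81972$)
$\frac{1}{v{\left(-675 \right)} + f} = \frac{1}{\frac{644 - -675}{6 \left(-675\right)} - 81972} = \frac{1}{\frac{1}{6} \left(- \frac{1}{675}\right) \left(644 + 675\right) - 81972} = \frac{1}{\frac{1}{6} \left(- \frac{1}{675}\right) 1319 - 81972} = \frac{1}{- \frac{1319}{4050} - 81972} = \frac{1}{- \frac{331987919}{4050}} = - \frac{4050}{331987919}$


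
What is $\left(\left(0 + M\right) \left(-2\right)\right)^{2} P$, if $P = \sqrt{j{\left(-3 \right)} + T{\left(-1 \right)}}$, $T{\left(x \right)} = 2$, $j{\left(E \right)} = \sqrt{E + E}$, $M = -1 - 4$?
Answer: $100 \sqrt{2 + i \sqrt{6}} \approx 160.66 + 76.232 i$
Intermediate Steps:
$M = -5$ ($M = -1 - 4 = -5$)
$j{\left(E \right)} = \sqrt{2} \sqrt{E}$ ($j{\left(E \right)} = \sqrt{2 E} = \sqrt{2} \sqrt{E}$)
$P = \sqrt{2 + i \sqrt{6}}$ ($P = \sqrt{\sqrt{2} \sqrt{-3} + 2} = \sqrt{\sqrt{2} i \sqrt{3} + 2} = \sqrt{i \sqrt{6} + 2} = \sqrt{2 + i \sqrt{6}} \approx 1.6066 + 0.76232 i$)
$\left(\left(0 + M\right) \left(-2\right)\right)^{2} P = \left(\left(0 - 5\right) \left(-2\right)\right)^{2} \sqrt{2 + i \sqrt{6}} = \left(\left(-5\right) \left(-2\right)\right)^{2} \sqrt{2 + i \sqrt{6}} = 10^{2} \sqrt{2 + i \sqrt{6}} = 100 \sqrt{2 + i \sqrt{6}}$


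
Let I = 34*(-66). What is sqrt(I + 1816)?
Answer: 2*I*sqrt(107) ≈ 20.688*I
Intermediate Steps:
I = -2244
sqrt(I + 1816) = sqrt(-2244 + 1816) = sqrt(-428) = 2*I*sqrt(107)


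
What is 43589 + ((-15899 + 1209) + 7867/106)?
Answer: 3071161/106 ≈ 28973.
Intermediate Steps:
43589 + ((-15899 + 1209) + 7867/106) = 43589 + (-14690 + 7867*(1/106)) = 43589 + (-14690 + 7867/106) = 43589 - 1549273/106 = 3071161/106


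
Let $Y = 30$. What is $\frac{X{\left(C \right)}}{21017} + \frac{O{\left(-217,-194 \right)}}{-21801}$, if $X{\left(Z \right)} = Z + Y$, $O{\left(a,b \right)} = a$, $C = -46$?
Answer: $\frac{4211873}{458191617} \approx 0.0091924$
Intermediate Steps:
$X{\left(Z \right)} = 30 + Z$ ($X{\left(Z \right)} = Z + 30 = 30 + Z$)
$\frac{X{\left(C \right)}}{21017} + \frac{O{\left(-217,-194 \right)}}{-21801} = \frac{30 - 46}{21017} - \frac{217}{-21801} = \left(-16\right) \frac{1}{21017} - - \frac{217}{21801} = - \frac{16}{21017} + \frac{217}{21801} = \frac{4211873}{458191617}$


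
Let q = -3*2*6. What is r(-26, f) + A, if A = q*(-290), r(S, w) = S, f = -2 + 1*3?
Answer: 10414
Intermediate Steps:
q = -36 (q = -6*6 = -36)
f = 1 (f = -2 + 3 = 1)
A = 10440 (A = -36*(-290) = 10440)
r(-26, f) + A = -26 + 10440 = 10414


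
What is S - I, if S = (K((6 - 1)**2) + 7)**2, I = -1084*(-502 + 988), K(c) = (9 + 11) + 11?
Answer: 528268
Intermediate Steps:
K(c) = 31 (K(c) = 20 + 11 = 31)
I = -526824 (I = -1084*486 = -526824)
S = 1444 (S = (31 + 7)**2 = 38**2 = 1444)
S - I = 1444 - 1*(-526824) = 1444 + 526824 = 528268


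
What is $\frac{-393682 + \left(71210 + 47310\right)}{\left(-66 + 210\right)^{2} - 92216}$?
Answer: $\frac{137581}{35740} \approx 3.8495$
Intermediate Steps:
$\frac{-393682 + \left(71210 + 47310\right)}{\left(-66 + 210\right)^{2} - 92216} = \frac{-393682 + 118520}{144^{2} - 92216} = - \frac{275162}{20736 - 92216} = - \frac{275162}{-71480} = \left(-275162\right) \left(- \frac{1}{71480}\right) = \frac{137581}{35740}$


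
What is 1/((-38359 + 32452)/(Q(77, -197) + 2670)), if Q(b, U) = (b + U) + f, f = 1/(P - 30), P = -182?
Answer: -540599/1252284 ≈ -0.43169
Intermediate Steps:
f = -1/212 (f = 1/(-182 - 30) = 1/(-212) = -1/212 ≈ -0.0047170)
Q(b, U) = -1/212 + U + b (Q(b, U) = (b + U) - 1/212 = (U + b) - 1/212 = -1/212 + U + b)
1/((-38359 + 32452)/(Q(77, -197) + 2670)) = 1/((-38359 + 32452)/((-1/212 - 197 + 77) + 2670)) = 1/(-5907/(-25441/212 + 2670)) = 1/(-5907/540599/212) = 1/(-5907*212/540599) = 1/(-1252284/540599) = -540599/1252284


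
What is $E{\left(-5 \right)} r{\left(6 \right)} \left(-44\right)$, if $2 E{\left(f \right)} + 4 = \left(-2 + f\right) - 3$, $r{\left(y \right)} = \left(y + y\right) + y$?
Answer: $5544$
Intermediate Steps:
$r{\left(y \right)} = 3 y$ ($r{\left(y \right)} = 2 y + y = 3 y$)
$E{\left(f \right)} = - \frac{9}{2} + \frac{f}{2}$ ($E{\left(f \right)} = -2 + \frac{\left(-2 + f\right) - 3}{2} = -2 + \frac{-5 + f}{2} = -2 + \left(- \frac{5}{2} + \frac{f}{2}\right) = - \frac{9}{2} + \frac{f}{2}$)
$E{\left(-5 \right)} r{\left(6 \right)} \left(-44\right) = \left(- \frac{9}{2} + \frac{1}{2} \left(-5\right)\right) 3 \cdot 6 \left(-44\right) = \left(- \frac{9}{2} - \frac{5}{2}\right) 18 \left(-44\right) = \left(-7\right) 18 \left(-44\right) = \left(-126\right) \left(-44\right) = 5544$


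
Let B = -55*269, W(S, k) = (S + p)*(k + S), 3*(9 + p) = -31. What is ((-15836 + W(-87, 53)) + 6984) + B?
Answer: -60095/3 ≈ -20032.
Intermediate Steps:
p = -58/3 (p = -9 + (1/3)*(-31) = -9 - 31/3 = -58/3 ≈ -19.333)
W(S, k) = (-58/3 + S)*(S + k) (W(S, k) = (S - 58/3)*(k + S) = (-58/3 + S)*(S + k))
B = -14795
((-15836 + W(-87, 53)) + 6984) + B = ((-15836 + ((-87)**2 - 58/3*(-87) - 58/3*53 - 87*53)) + 6984) - 14795 = ((-15836 + (7569 + 1682 - 3074/3 - 4611)) + 6984) - 14795 = ((-15836 + 10846/3) + 6984) - 14795 = (-36662/3 + 6984) - 14795 = -15710/3 - 14795 = -60095/3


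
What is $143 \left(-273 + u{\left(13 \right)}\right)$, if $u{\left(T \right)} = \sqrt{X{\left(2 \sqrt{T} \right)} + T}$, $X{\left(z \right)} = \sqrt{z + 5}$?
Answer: $-39039 + 143 \sqrt{13 + \sqrt{5 + 2 \sqrt{13}}} \approx -38458.0$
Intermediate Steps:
$X{\left(z \right)} = \sqrt{5 + z}$
$u{\left(T \right)} = \sqrt{T + \sqrt{5 + 2 \sqrt{T}}}$ ($u{\left(T \right)} = \sqrt{\sqrt{5 + 2 \sqrt{T}} + T} = \sqrt{T + \sqrt{5 + 2 \sqrt{T}}}$)
$143 \left(-273 + u{\left(13 \right)}\right) = 143 \left(-273 + \sqrt{13 + \sqrt{5 + 2 \sqrt{13}}}\right) = -39039 + 143 \sqrt{13 + \sqrt{5 + 2 \sqrt{13}}}$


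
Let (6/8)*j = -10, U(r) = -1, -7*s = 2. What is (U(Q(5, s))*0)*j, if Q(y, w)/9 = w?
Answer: 0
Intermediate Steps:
s = -2/7 (s = -1/7*2 = -2/7 ≈ -0.28571)
Q(y, w) = 9*w
j = -40/3 (j = (4/3)*(-10) = -40/3 ≈ -13.333)
(U(Q(5, s))*0)*j = -1*0*(-40/3) = 0*(-40/3) = 0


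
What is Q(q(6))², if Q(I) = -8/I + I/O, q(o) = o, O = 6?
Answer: ⅑ ≈ 0.11111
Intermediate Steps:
Q(I) = -8/I + I/6
Q(q(6))² = (-8/6 + (⅙)*6)² = (-8*⅙ + 1)² = (-4/3 + 1)² = (-⅓)² = ⅑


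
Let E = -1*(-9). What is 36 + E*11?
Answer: 135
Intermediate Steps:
E = 9
36 + E*11 = 36 + 9*11 = 36 + 99 = 135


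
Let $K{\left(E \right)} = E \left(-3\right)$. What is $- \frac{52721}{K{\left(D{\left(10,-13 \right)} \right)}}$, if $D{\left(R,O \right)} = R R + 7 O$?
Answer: $\frac{52721}{27} \approx 1952.6$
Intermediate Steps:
$D{\left(R,O \right)} = R^{2} + 7 O$
$K{\left(E \right)} = - 3 E$
$- \frac{52721}{K{\left(D{\left(10,-13 \right)} \right)}} = - \frac{52721}{\left(-3\right) \left(10^{2} + 7 \left(-13\right)\right)} = - \frac{52721}{\left(-3\right) \left(100 - 91\right)} = - \frac{52721}{\left(-3\right) 9} = - \frac{52721}{-27} = \left(-52721\right) \left(- \frac{1}{27}\right) = \frac{52721}{27}$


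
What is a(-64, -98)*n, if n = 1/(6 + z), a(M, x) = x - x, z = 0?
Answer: 0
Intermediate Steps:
a(M, x) = 0
n = ⅙ (n = 1/(6 + 0) = 1/6 = ⅙ ≈ 0.16667)
a(-64, -98)*n = 0*(⅙) = 0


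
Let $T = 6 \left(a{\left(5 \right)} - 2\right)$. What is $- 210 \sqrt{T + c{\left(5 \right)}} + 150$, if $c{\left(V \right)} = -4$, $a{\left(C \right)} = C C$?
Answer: $150 - 210 \sqrt{134} \approx -2280.9$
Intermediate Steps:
$a{\left(C \right)} = C^{2}$
$T = 138$ ($T = 6 \left(5^{2} - 2\right) = 6 \left(25 - 2\right) = 6 \cdot 23 = 138$)
$- 210 \sqrt{T + c{\left(5 \right)}} + 150 = - 210 \sqrt{138 - 4} + 150 = - 210 \sqrt{134} + 150 = 150 - 210 \sqrt{134}$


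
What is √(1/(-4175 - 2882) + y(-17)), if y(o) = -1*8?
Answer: 9*I*√4918729/7057 ≈ 2.8285*I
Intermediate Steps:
y(o) = -8
√(1/(-4175 - 2882) + y(-17)) = √(1/(-4175 - 2882) - 8) = √(1/(-7057) - 8) = √(-1/7057 - 8) = √(-56457/7057) = 9*I*√4918729/7057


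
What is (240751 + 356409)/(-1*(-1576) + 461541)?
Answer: 597160/463117 ≈ 1.2894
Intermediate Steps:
(240751 + 356409)/(-1*(-1576) + 461541) = 597160/(1576 + 461541) = 597160/463117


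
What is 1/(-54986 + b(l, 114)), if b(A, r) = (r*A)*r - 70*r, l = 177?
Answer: 1/2237326 ≈ 4.4696e-7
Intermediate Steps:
b(A, r) = -70*r + A*r**2 (b(A, r) = (A*r)*r - 70*r = A*r**2 - 70*r = -70*r + A*r**2)
1/(-54986 + b(l, 114)) = 1/(-54986 + 114*(-70 + 177*114)) = 1/(-54986 + 114*(-70 + 20178)) = 1/(-54986 + 114*20108) = 1/(-54986 + 2292312) = 1/2237326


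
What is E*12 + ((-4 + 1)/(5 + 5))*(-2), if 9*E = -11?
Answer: -211/15 ≈ -14.067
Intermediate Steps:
E = -11/9 (E = (⅑)*(-11) = -11/9 ≈ -1.2222)
E*12 + ((-4 + 1)/(5 + 5))*(-2) = -11/9*12 + ((-4 + 1)/(5 + 5))*(-2) = -44/3 - 3/10*(-2) = -44/3 + ⅗ = -211/15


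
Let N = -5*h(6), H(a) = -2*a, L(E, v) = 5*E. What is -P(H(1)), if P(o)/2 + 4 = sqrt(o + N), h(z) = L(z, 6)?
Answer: 8 - 4*I*sqrt(38) ≈ 8.0 - 24.658*I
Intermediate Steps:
h(z) = 5*z
N = -150 (N = -25*6 = -5*30 = -150)
P(o) = -8 + 2*sqrt(-150 + o) (P(o) = -8 + 2*sqrt(o - 150) = -8 + 2*sqrt(-150 + o))
-P(H(1)) = -(-8 + 2*sqrt(-150 - 2*1)) = -(-8 + 2*sqrt(-150 - 2)) = -(-8 + 2*sqrt(-152)) = -(-8 + 2*(2*I*sqrt(38))) = -(-8 + 4*I*sqrt(38)) = 8 - 4*I*sqrt(38)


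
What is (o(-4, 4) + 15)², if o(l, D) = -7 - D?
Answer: 16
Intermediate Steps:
(o(-4, 4) + 15)² = ((-7 - 1*4) + 15)² = ((-7 - 4) + 15)² = (-11 + 15)² = 4² = 16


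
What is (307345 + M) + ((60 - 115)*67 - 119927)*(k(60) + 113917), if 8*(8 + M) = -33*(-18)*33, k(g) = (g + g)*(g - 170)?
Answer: -49798080067/4 ≈ -1.2450e+10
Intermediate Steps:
k(g) = 2*g*(-170 + g) (k(g) = (2*g)*(-170 + g) = 2*g*(-170 + g))
M = 9769/4 (M = -8 + (-33*(-18)*33)/8 = -8 + (594*33)/8 = -8 + (1/8)*19602 = -8 + 9801/4 = 9769/4 ≈ 2442.3)
(307345 + M) + ((60 - 115)*67 - 119927)*(k(60) + 113917) = (307345 + 9769/4) + ((60 - 115)*67 - 119927)*(2*60*(-170 + 60) + 113917) = 1239149/4 + (-55*67 - 119927)*(2*60*(-110) + 113917) = 1239149/4 + (-3685 - 119927)*(-13200 + 113917) = 1239149/4 - 123612*100717 = 1239149/4 - 12449829804 = -49798080067/4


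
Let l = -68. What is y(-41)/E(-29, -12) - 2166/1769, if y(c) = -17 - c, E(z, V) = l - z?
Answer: -42310/22997 ≈ -1.8398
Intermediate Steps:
E(z, V) = -68 - z
y(-41)/E(-29, -12) - 2166/1769 = (-17 - 1*(-41))/(-68 - 1*(-29)) - 2166/1769 = (-17 + 41)/(-68 + 29) - 2166*1/1769 = 24/(-39) - 2166/1769 = 24*(-1/39) - 2166/1769 = -8/13 - 2166/1769 = -42310/22997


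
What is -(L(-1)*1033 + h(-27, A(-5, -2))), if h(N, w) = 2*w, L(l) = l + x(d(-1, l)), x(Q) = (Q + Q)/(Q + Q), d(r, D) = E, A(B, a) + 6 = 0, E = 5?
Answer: 12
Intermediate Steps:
A(B, a) = -6 (A(B, a) = -6 + 0 = -6)
d(r, D) = 5
x(Q) = 1 (x(Q) = (2*Q)/((2*Q)) = (2*Q)*(1/(2*Q)) = 1)
L(l) = 1 + l (L(l) = l + 1 = 1 + l)
-(L(-1)*1033 + h(-27, A(-5, -2))) = -((1 - 1)*1033 + 2*(-6)) = -(0*1033 - 12) = -(0 - 12) = -1*(-12) = 12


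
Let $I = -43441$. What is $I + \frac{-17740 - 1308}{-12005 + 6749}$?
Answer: $- \frac{28538356}{657} \approx -43437.0$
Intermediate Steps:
$I + \frac{-17740 - 1308}{-12005 + 6749} = -43441 + \frac{-17740 - 1308}{-12005 + 6749} = -43441 - \frac{19048}{-5256} = -43441 - - \frac{2381}{657} = -43441 + \frac{2381}{657} = - \frac{28538356}{657}$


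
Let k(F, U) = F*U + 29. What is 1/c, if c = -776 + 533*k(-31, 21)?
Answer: -1/332302 ≈ -3.0093e-6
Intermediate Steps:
k(F, U) = 29 + F*U
c = -332302 (c = -776 + 533*(29 - 31*21) = -776 + 533*(29 - 651) = -776 + 533*(-622) = -776 - 331526 = -332302)
1/c = 1/(-332302) = -1/332302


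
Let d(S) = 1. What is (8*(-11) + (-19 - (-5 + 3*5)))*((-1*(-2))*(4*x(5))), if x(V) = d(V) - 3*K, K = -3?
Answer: -9360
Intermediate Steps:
x(V) = 10 (x(V) = 1 - 3*(-3) = 1 + 9 = 10)
(8*(-11) + (-19 - (-5 + 3*5)))*((-1*(-2))*(4*x(5))) = (8*(-11) + (-19 - (-5 + 3*5)))*((-1*(-2))*(4*10)) = (-88 + (-19 - (-5 + 15)))*(2*40) = (-88 + (-19 - 1*10))*80 = (-88 + (-19 - 10))*80 = (-88 - 29)*80 = -117*80 = -9360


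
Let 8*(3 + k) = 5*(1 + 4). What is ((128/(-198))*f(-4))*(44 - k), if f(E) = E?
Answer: 1248/11 ≈ 113.45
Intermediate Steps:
k = 1/8 (k = -3 + (5*(1 + 4))/8 = -3 + (5*5)/8 = -3 + (1/8)*25 = -3 + 25/8 = 1/8 ≈ 0.12500)
((128/(-198))*f(-4))*(44 - k) = ((128/(-198))*(-4))*(44 - 1*1/8) = ((128*(-1/198))*(-4))*(44 - 1/8) = -64/99*(-4)*(351/8) = (256/99)*(351/8) = 1248/11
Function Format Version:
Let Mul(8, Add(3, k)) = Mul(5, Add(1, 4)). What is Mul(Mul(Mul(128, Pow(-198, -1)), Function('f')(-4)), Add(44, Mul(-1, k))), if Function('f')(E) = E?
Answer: Rational(1248, 11) ≈ 113.45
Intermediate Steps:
k = Rational(1, 8) (k = Add(-3, Mul(Rational(1, 8), Mul(5, Add(1, 4)))) = Add(-3, Mul(Rational(1, 8), Mul(5, 5))) = Add(-3, Mul(Rational(1, 8), 25)) = Add(-3, Rational(25, 8)) = Rational(1, 8) ≈ 0.12500)
Mul(Mul(Mul(128, Pow(-198, -1)), Function('f')(-4)), Add(44, Mul(-1, k))) = Mul(Mul(Mul(128, Pow(-198, -1)), -4), Add(44, Mul(-1, Rational(1, 8)))) = Mul(Mul(Mul(128, Rational(-1, 198)), -4), Add(44, Rational(-1, 8))) = Mul(Mul(Rational(-64, 99), -4), Rational(351, 8)) = Mul(Rational(256, 99), Rational(351, 8)) = Rational(1248, 11)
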